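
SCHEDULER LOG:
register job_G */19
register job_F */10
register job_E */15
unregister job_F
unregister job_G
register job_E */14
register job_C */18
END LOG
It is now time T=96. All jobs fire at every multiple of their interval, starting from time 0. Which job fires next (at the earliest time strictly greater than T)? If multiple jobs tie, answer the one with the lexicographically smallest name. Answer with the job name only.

Answer: job_E

Derivation:
Op 1: register job_G */19 -> active={job_G:*/19}
Op 2: register job_F */10 -> active={job_F:*/10, job_G:*/19}
Op 3: register job_E */15 -> active={job_E:*/15, job_F:*/10, job_G:*/19}
Op 4: unregister job_F -> active={job_E:*/15, job_G:*/19}
Op 5: unregister job_G -> active={job_E:*/15}
Op 6: register job_E */14 -> active={job_E:*/14}
Op 7: register job_C */18 -> active={job_C:*/18, job_E:*/14}
  job_C: interval 18, next fire after T=96 is 108
  job_E: interval 14, next fire after T=96 is 98
Earliest = 98, winner (lex tiebreak) = job_E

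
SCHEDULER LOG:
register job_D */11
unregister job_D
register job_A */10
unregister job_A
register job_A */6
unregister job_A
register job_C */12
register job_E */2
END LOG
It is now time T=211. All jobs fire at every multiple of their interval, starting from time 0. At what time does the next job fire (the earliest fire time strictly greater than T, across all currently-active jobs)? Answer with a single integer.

Op 1: register job_D */11 -> active={job_D:*/11}
Op 2: unregister job_D -> active={}
Op 3: register job_A */10 -> active={job_A:*/10}
Op 4: unregister job_A -> active={}
Op 5: register job_A */6 -> active={job_A:*/6}
Op 6: unregister job_A -> active={}
Op 7: register job_C */12 -> active={job_C:*/12}
Op 8: register job_E */2 -> active={job_C:*/12, job_E:*/2}
  job_C: interval 12, next fire after T=211 is 216
  job_E: interval 2, next fire after T=211 is 212
Earliest fire time = 212 (job job_E)

Answer: 212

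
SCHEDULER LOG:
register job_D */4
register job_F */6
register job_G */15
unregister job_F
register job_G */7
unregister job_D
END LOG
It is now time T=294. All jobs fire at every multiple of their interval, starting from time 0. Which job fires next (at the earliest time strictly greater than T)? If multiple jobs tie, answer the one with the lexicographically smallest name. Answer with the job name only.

Answer: job_G

Derivation:
Op 1: register job_D */4 -> active={job_D:*/4}
Op 2: register job_F */6 -> active={job_D:*/4, job_F:*/6}
Op 3: register job_G */15 -> active={job_D:*/4, job_F:*/6, job_G:*/15}
Op 4: unregister job_F -> active={job_D:*/4, job_G:*/15}
Op 5: register job_G */7 -> active={job_D:*/4, job_G:*/7}
Op 6: unregister job_D -> active={job_G:*/7}
  job_G: interval 7, next fire after T=294 is 301
Earliest = 301, winner (lex tiebreak) = job_G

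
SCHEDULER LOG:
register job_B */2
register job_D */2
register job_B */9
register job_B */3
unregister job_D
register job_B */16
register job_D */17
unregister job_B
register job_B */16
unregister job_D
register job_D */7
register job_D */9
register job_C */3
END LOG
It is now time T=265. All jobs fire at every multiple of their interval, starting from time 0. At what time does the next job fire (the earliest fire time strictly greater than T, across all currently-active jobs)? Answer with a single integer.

Answer: 267

Derivation:
Op 1: register job_B */2 -> active={job_B:*/2}
Op 2: register job_D */2 -> active={job_B:*/2, job_D:*/2}
Op 3: register job_B */9 -> active={job_B:*/9, job_D:*/2}
Op 4: register job_B */3 -> active={job_B:*/3, job_D:*/2}
Op 5: unregister job_D -> active={job_B:*/3}
Op 6: register job_B */16 -> active={job_B:*/16}
Op 7: register job_D */17 -> active={job_B:*/16, job_D:*/17}
Op 8: unregister job_B -> active={job_D:*/17}
Op 9: register job_B */16 -> active={job_B:*/16, job_D:*/17}
Op 10: unregister job_D -> active={job_B:*/16}
Op 11: register job_D */7 -> active={job_B:*/16, job_D:*/7}
Op 12: register job_D */9 -> active={job_B:*/16, job_D:*/9}
Op 13: register job_C */3 -> active={job_B:*/16, job_C:*/3, job_D:*/9}
  job_B: interval 16, next fire after T=265 is 272
  job_C: interval 3, next fire after T=265 is 267
  job_D: interval 9, next fire after T=265 is 270
Earliest fire time = 267 (job job_C)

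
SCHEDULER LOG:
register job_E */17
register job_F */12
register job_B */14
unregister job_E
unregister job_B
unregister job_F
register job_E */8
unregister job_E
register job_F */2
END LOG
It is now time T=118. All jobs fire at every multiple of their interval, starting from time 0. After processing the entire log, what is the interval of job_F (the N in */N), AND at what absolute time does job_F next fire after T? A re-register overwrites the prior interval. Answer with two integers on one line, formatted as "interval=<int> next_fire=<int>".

Op 1: register job_E */17 -> active={job_E:*/17}
Op 2: register job_F */12 -> active={job_E:*/17, job_F:*/12}
Op 3: register job_B */14 -> active={job_B:*/14, job_E:*/17, job_F:*/12}
Op 4: unregister job_E -> active={job_B:*/14, job_F:*/12}
Op 5: unregister job_B -> active={job_F:*/12}
Op 6: unregister job_F -> active={}
Op 7: register job_E */8 -> active={job_E:*/8}
Op 8: unregister job_E -> active={}
Op 9: register job_F */2 -> active={job_F:*/2}
Final interval of job_F = 2
Next fire of job_F after T=118: (118//2+1)*2 = 120

Answer: interval=2 next_fire=120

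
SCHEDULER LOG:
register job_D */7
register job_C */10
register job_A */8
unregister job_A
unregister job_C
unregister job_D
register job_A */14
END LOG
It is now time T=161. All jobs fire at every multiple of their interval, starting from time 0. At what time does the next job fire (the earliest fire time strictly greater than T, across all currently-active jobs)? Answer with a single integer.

Op 1: register job_D */7 -> active={job_D:*/7}
Op 2: register job_C */10 -> active={job_C:*/10, job_D:*/7}
Op 3: register job_A */8 -> active={job_A:*/8, job_C:*/10, job_D:*/7}
Op 4: unregister job_A -> active={job_C:*/10, job_D:*/7}
Op 5: unregister job_C -> active={job_D:*/7}
Op 6: unregister job_D -> active={}
Op 7: register job_A */14 -> active={job_A:*/14}
  job_A: interval 14, next fire after T=161 is 168
Earliest fire time = 168 (job job_A)

Answer: 168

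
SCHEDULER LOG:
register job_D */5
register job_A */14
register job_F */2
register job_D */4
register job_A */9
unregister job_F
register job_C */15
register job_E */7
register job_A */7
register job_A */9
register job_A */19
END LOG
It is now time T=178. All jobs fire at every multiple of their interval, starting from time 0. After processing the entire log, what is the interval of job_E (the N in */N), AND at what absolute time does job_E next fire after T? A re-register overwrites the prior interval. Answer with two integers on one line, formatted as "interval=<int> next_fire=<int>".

Op 1: register job_D */5 -> active={job_D:*/5}
Op 2: register job_A */14 -> active={job_A:*/14, job_D:*/5}
Op 3: register job_F */2 -> active={job_A:*/14, job_D:*/5, job_F:*/2}
Op 4: register job_D */4 -> active={job_A:*/14, job_D:*/4, job_F:*/2}
Op 5: register job_A */9 -> active={job_A:*/9, job_D:*/4, job_F:*/2}
Op 6: unregister job_F -> active={job_A:*/9, job_D:*/4}
Op 7: register job_C */15 -> active={job_A:*/9, job_C:*/15, job_D:*/4}
Op 8: register job_E */7 -> active={job_A:*/9, job_C:*/15, job_D:*/4, job_E:*/7}
Op 9: register job_A */7 -> active={job_A:*/7, job_C:*/15, job_D:*/4, job_E:*/7}
Op 10: register job_A */9 -> active={job_A:*/9, job_C:*/15, job_D:*/4, job_E:*/7}
Op 11: register job_A */19 -> active={job_A:*/19, job_C:*/15, job_D:*/4, job_E:*/7}
Final interval of job_E = 7
Next fire of job_E after T=178: (178//7+1)*7 = 182

Answer: interval=7 next_fire=182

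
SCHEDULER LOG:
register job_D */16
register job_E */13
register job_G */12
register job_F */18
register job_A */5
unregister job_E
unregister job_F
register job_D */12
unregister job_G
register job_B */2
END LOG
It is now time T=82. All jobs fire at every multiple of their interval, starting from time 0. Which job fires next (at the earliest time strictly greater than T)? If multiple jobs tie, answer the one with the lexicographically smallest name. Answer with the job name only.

Op 1: register job_D */16 -> active={job_D:*/16}
Op 2: register job_E */13 -> active={job_D:*/16, job_E:*/13}
Op 3: register job_G */12 -> active={job_D:*/16, job_E:*/13, job_G:*/12}
Op 4: register job_F */18 -> active={job_D:*/16, job_E:*/13, job_F:*/18, job_G:*/12}
Op 5: register job_A */5 -> active={job_A:*/5, job_D:*/16, job_E:*/13, job_F:*/18, job_G:*/12}
Op 6: unregister job_E -> active={job_A:*/5, job_D:*/16, job_F:*/18, job_G:*/12}
Op 7: unregister job_F -> active={job_A:*/5, job_D:*/16, job_G:*/12}
Op 8: register job_D */12 -> active={job_A:*/5, job_D:*/12, job_G:*/12}
Op 9: unregister job_G -> active={job_A:*/5, job_D:*/12}
Op 10: register job_B */2 -> active={job_A:*/5, job_B:*/2, job_D:*/12}
  job_A: interval 5, next fire after T=82 is 85
  job_B: interval 2, next fire after T=82 is 84
  job_D: interval 12, next fire after T=82 is 84
Earliest = 84, winner (lex tiebreak) = job_B

Answer: job_B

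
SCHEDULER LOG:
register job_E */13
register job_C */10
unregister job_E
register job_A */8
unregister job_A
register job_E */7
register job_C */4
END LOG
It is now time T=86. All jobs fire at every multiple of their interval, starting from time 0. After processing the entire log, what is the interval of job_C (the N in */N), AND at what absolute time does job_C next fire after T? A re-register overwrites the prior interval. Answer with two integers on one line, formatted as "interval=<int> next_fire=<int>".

Op 1: register job_E */13 -> active={job_E:*/13}
Op 2: register job_C */10 -> active={job_C:*/10, job_E:*/13}
Op 3: unregister job_E -> active={job_C:*/10}
Op 4: register job_A */8 -> active={job_A:*/8, job_C:*/10}
Op 5: unregister job_A -> active={job_C:*/10}
Op 6: register job_E */7 -> active={job_C:*/10, job_E:*/7}
Op 7: register job_C */4 -> active={job_C:*/4, job_E:*/7}
Final interval of job_C = 4
Next fire of job_C after T=86: (86//4+1)*4 = 88

Answer: interval=4 next_fire=88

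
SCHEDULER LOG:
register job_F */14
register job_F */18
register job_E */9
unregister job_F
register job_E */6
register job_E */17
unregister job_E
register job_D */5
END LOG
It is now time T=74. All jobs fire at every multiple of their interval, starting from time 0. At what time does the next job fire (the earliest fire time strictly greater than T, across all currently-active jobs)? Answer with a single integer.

Answer: 75

Derivation:
Op 1: register job_F */14 -> active={job_F:*/14}
Op 2: register job_F */18 -> active={job_F:*/18}
Op 3: register job_E */9 -> active={job_E:*/9, job_F:*/18}
Op 4: unregister job_F -> active={job_E:*/9}
Op 5: register job_E */6 -> active={job_E:*/6}
Op 6: register job_E */17 -> active={job_E:*/17}
Op 7: unregister job_E -> active={}
Op 8: register job_D */5 -> active={job_D:*/5}
  job_D: interval 5, next fire after T=74 is 75
Earliest fire time = 75 (job job_D)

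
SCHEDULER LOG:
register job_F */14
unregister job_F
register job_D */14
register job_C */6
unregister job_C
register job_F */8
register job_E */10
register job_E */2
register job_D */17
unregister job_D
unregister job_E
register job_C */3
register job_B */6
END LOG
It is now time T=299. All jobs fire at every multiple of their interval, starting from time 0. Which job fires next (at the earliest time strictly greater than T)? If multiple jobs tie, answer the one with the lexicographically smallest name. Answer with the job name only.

Answer: job_B

Derivation:
Op 1: register job_F */14 -> active={job_F:*/14}
Op 2: unregister job_F -> active={}
Op 3: register job_D */14 -> active={job_D:*/14}
Op 4: register job_C */6 -> active={job_C:*/6, job_D:*/14}
Op 5: unregister job_C -> active={job_D:*/14}
Op 6: register job_F */8 -> active={job_D:*/14, job_F:*/8}
Op 7: register job_E */10 -> active={job_D:*/14, job_E:*/10, job_F:*/8}
Op 8: register job_E */2 -> active={job_D:*/14, job_E:*/2, job_F:*/8}
Op 9: register job_D */17 -> active={job_D:*/17, job_E:*/2, job_F:*/8}
Op 10: unregister job_D -> active={job_E:*/2, job_F:*/8}
Op 11: unregister job_E -> active={job_F:*/8}
Op 12: register job_C */3 -> active={job_C:*/3, job_F:*/8}
Op 13: register job_B */6 -> active={job_B:*/6, job_C:*/3, job_F:*/8}
  job_B: interval 6, next fire after T=299 is 300
  job_C: interval 3, next fire after T=299 is 300
  job_F: interval 8, next fire after T=299 is 304
Earliest = 300, winner (lex tiebreak) = job_B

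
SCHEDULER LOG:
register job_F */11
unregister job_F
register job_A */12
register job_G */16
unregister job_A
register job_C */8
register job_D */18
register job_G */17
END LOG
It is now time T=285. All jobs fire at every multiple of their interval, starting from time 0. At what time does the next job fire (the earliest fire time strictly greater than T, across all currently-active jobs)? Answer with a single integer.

Op 1: register job_F */11 -> active={job_F:*/11}
Op 2: unregister job_F -> active={}
Op 3: register job_A */12 -> active={job_A:*/12}
Op 4: register job_G */16 -> active={job_A:*/12, job_G:*/16}
Op 5: unregister job_A -> active={job_G:*/16}
Op 6: register job_C */8 -> active={job_C:*/8, job_G:*/16}
Op 7: register job_D */18 -> active={job_C:*/8, job_D:*/18, job_G:*/16}
Op 8: register job_G */17 -> active={job_C:*/8, job_D:*/18, job_G:*/17}
  job_C: interval 8, next fire after T=285 is 288
  job_D: interval 18, next fire after T=285 is 288
  job_G: interval 17, next fire after T=285 is 289
Earliest fire time = 288 (job job_C)

Answer: 288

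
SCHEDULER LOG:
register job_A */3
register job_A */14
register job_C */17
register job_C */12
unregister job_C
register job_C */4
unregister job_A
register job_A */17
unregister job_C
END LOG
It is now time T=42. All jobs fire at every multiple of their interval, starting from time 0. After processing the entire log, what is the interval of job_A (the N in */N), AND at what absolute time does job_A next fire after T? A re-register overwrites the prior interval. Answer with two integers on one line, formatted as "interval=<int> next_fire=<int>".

Op 1: register job_A */3 -> active={job_A:*/3}
Op 2: register job_A */14 -> active={job_A:*/14}
Op 3: register job_C */17 -> active={job_A:*/14, job_C:*/17}
Op 4: register job_C */12 -> active={job_A:*/14, job_C:*/12}
Op 5: unregister job_C -> active={job_A:*/14}
Op 6: register job_C */4 -> active={job_A:*/14, job_C:*/4}
Op 7: unregister job_A -> active={job_C:*/4}
Op 8: register job_A */17 -> active={job_A:*/17, job_C:*/4}
Op 9: unregister job_C -> active={job_A:*/17}
Final interval of job_A = 17
Next fire of job_A after T=42: (42//17+1)*17 = 51

Answer: interval=17 next_fire=51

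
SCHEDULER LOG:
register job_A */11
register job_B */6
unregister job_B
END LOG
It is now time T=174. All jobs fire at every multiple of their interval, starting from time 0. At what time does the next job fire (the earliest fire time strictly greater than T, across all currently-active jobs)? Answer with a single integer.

Op 1: register job_A */11 -> active={job_A:*/11}
Op 2: register job_B */6 -> active={job_A:*/11, job_B:*/6}
Op 3: unregister job_B -> active={job_A:*/11}
  job_A: interval 11, next fire after T=174 is 176
Earliest fire time = 176 (job job_A)

Answer: 176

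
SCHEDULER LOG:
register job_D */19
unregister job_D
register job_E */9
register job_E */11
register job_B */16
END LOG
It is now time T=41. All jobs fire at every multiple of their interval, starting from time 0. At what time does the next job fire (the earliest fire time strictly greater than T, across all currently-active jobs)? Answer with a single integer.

Op 1: register job_D */19 -> active={job_D:*/19}
Op 2: unregister job_D -> active={}
Op 3: register job_E */9 -> active={job_E:*/9}
Op 4: register job_E */11 -> active={job_E:*/11}
Op 5: register job_B */16 -> active={job_B:*/16, job_E:*/11}
  job_B: interval 16, next fire after T=41 is 48
  job_E: interval 11, next fire after T=41 is 44
Earliest fire time = 44 (job job_E)

Answer: 44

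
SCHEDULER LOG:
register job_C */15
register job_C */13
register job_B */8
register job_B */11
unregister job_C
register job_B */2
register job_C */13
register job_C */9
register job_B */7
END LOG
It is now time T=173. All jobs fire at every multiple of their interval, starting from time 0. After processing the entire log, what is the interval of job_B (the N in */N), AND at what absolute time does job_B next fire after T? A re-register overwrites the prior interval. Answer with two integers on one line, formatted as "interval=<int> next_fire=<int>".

Answer: interval=7 next_fire=175

Derivation:
Op 1: register job_C */15 -> active={job_C:*/15}
Op 2: register job_C */13 -> active={job_C:*/13}
Op 3: register job_B */8 -> active={job_B:*/8, job_C:*/13}
Op 4: register job_B */11 -> active={job_B:*/11, job_C:*/13}
Op 5: unregister job_C -> active={job_B:*/11}
Op 6: register job_B */2 -> active={job_B:*/2}
Op 7: register job_C */13 -> active={job_B:*/2, job_C:*/13}
Op 8: register job_C */9 -> active={job_B:*/2, job_C:*/9}
Op 9: register job_B */7 -> active={job_B:*/7, job_C:*/9}
Final interval of job_B = 7
Next fire of job_B after T=173: (173//7+1)*7 = 175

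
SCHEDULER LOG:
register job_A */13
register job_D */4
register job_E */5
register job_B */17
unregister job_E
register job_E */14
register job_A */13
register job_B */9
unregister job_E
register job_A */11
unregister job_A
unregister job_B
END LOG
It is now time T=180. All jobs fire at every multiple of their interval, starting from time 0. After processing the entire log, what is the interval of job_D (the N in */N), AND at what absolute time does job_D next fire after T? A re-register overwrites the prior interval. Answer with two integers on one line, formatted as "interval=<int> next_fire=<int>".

Answer: interval=4 next_fire=184

Derivation:
Op 1: register job_A */13 -> active={job_A:*/13}
Op 2: register job_D */4 -> active={job_A:*/13, job_D:*/4}
Op 3: register job_E */5 -> active={job_A:*/13, job_D:*/4, job_E:*/5}
Op 4: register job_B */17 -> active={job_A:*/13, job_B:*/17, job_D:*/4, job_E:*/5}
Op 5: unregister job_E -> active={job_A:*/13, job_B:*/17, job_D:*/4}
Op 6: register job_E */14 -> active={job_A:*/13, job_B:*/17, job_D:*/4, job_E:*/14}
Op 7: register job_A */13 -> active={job_A:*/13, job_B:*/17, job_D:*/4, job_E:*/14}
Op 8: register job_B */9 -> active={job_A:*/13, job_B:*/9, job_D:*/4, job_E:*/14}
Op 9: unregister job_E -> active={job_A:*/13, job_B:*/9, job_D:*/4}
Op 10: register job_A */11 -> active={job_A:*/11, job_B:*/9, job_D:*/4}
Op 11: unregister job_A -> active={job_B:*/9, job_D:*/4}
Op 12: unregister job_B -> active={job_D:*/4}
Final interval of job_D = 4
Next fire of job_D after T=180: (180//4+1)*4 = 184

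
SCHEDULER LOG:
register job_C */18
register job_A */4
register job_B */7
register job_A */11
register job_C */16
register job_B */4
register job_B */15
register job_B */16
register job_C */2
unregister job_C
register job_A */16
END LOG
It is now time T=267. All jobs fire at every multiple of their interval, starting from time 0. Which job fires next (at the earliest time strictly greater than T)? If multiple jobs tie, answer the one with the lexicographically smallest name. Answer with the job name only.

Op 1: register job_C */18 -> active={job_C:*/18}
Op 2: register job_A */4 -> active={job_A:*/4, job_C:*/18}
Op 3: register job_B */7 -> active={job_A:*/4, job_B:*/7, job_C:*/18}
Op 4: register job_A */11 -> active={job_A:*/11, job_B:*/7, job_C:*/18}
Op 5: register job_C */16 -> active={job_A:*/11, job_B:*/7, job_C:*/16}
Op 6: register job_B */4 -> active={job_A:*/11, job_B:*/4, job_C:*/16}
Op 7: register job_B */15 -> active={job_A:*/11, job_B:*/15, job_C:*/16}
Op 8: register job_B */16 -> active={job_A:*/11, job_B:*/16, job_C:*/16}
Op 9: register job_C */2 -> active={job_A:*/11, job_B:*/16, job_C:*/2}
Op 10: unregister job_C -> active={job_A:*/11, job_B:*/16}
Op 11: register job_A */16 -> active={job_A:*/16, job_B:*/16}
  job_A: interval 16, next fire after T=267 is 272
  job_B: interval 16, next fire after T=267 is 272
Earliest = 272, winner (lex tiebreak) = job_A

Answer: job_A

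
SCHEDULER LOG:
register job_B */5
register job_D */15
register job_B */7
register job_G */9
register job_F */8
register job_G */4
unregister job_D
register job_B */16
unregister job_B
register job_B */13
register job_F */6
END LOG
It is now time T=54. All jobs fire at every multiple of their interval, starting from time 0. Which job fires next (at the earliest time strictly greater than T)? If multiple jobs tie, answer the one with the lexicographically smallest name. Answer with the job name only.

Answer: job_G

Derivation:
Op 1: register job_B */5 -> active={job_B:*/5}
Op 2: register job_D */15 -> active={job_B:*/5, job_D:*/15}
Op 3: register job_B */7 -> active={job_B:*/7, job_D:*/15}
Op 4: register job_G */9 -> active={job_B:*/7, job_D:*/15, job_G:*/9}
Op 5: register job_F */8 -> active={job_B:*/7, job_D:*/15, job_F:*/8, job_G:*/9}
Op 6: register job_G */4 -> active={job_B:*/7, job_D:*/15, job_F:*/8, job_G:*/4}
Op 7: unregister job_D -> active={job_B:*/7, job_F:*/8, job_G:*/4}
Op 8: register job_B */16 -> active={job_B:*/16, job_F:*/8, job_G:*/4}
Op 9: unregister job_B -> active={job_F:*/8, job_G:*/4}
Op 10: register job_B */13 -> active={job_B:*/13, job_F:*/8, job_G:*/4}
Op 11: register job_F */6 -> active={job_B:*/13, job_F:*/6, job_G:*/4}
  job_B: interval 13, next fire after T=54 is 65
  job_F: interval 6, next fire after T=54 is 60
  job_G: interval 4, next fire after T=54 is 56
Earliest = 56, winner (lex tiebreak) = job_G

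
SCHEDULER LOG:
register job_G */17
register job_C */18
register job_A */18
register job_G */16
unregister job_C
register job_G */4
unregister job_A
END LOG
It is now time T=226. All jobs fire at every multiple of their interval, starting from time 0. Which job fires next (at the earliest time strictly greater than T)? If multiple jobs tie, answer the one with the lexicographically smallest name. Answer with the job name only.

Answer: job_G

Derivation:
Op 1: register job_G */17 -> active={job_G:*/17}
Op 2: register job_C */18 -> active={job_C:*/18, job_G:*/17}
Op 3: register job_A */18 -> active={job_A:*/18, job_C:*/18, job_G:*/17}
Op 4: register job_G */16 -> active={job_A:*/18, job_C:*/18, job_G:*/16}
Op 5: unregister job_C -> active={job_A:*/18, job_G:*/16}
Op 6: register job_G */4 -> active={job_A:*/18, job_G:*/4}
Op 7: unregister job_A -> active={job_G:*/4}
  job_G: interval 4, next fire after T=226 is 228
Earliest = 228, winner (lex tiebreak) = job_G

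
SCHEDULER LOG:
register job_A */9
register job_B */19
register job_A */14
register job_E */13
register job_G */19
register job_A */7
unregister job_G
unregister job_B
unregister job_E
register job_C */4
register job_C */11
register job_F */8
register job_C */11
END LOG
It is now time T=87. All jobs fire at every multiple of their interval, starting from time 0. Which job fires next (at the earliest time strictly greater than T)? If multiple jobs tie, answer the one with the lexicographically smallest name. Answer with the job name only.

Op 1: register job_A */9 -> active={job_A:*/9}
Op 2: register job_B */19 -> active={job_A:*/9, job_B:*/19}
Op 3: register job_A */14 -> active={job_A:*/14, job_B:*/19}
Op 4: register job_E */13 -> active={job_A:*/14, job_B:*/19, job_E:*/13}
Op 5: register job_G */19 -> active={job_A:*/14, job_B:*/19, job_E:*/13, job_G:*/19}
Op 6: register job_A */7 -> active={job_A:*/7, job_B:*/19, job_E:*/13, job_G:*/19}
Op 7: unregister job_G -> active={job_A:*/7, job_B:*/19, job_E:*/13}
Op 8: unregister job_B -> active={job_A:*/7, job_E:*/13}
Op 9: unregister job_E -> active={job_A:*/7}
Op 10: register job_C */4 -> active={job_A:*/7, job_C:*/4}
Op 11: register job_C */11 -> active={job_A:*/7, job_C:*/11}
Op 12: register job_F */8 -> active={job_A:*/7, job_C:*/11, job_F:*/8}
Op 13: register job_C */11 -> active={job_A:*/7, job_C:*/11, job_F:*/8}
  job_A: interval 7, next fire after T=87 is 91
  job_C: interval 11, next fire after T=87 is 88
  job_F: interval 8, next fire after T=87 is 88
Earliest = 88, winner (lex tiebreak) = job_C

Answer: job_C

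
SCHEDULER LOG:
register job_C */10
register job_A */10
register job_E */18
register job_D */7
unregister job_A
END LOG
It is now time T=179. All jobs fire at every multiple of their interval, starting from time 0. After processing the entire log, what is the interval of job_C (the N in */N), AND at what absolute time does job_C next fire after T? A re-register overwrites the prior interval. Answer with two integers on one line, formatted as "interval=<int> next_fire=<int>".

Op 1: register job_C */10 -> active={job_C:*/10}
Op 2: register job_A */10 -> active={job_A:*/10, job_C:*/10}
Op 3: register job_E */18 -> active={job_A:*/10, job_C:*/10, job_E:*/18}
Op 4: register job_D */7 -> active={job_A:*/10, job_C:*/10, job_D:*/7, job_E:*/18}
Op 5: unregister job_A -> active={job_C:*/10, job_D:*/7, job_E:*/18}
Final interval of job_C = 10
Next fire of job_C after T=179: (179//10+1)*10 = 180

Answer: interval=10 next_fire=180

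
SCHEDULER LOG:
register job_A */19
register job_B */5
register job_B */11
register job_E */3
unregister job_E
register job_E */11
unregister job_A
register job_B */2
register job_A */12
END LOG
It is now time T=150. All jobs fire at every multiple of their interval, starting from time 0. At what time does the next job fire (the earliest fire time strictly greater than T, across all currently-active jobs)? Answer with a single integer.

Answer: 152

Derivation:
Op 1: register job_A */19 -> active={job_A:*/19}
Op 2: register job_B */5 -> active={job_A:*/19, job_B:*/5}
Op 3: register job_B */11 -> active={job_A:*/19, job_B:*/11}
Op 4: register job_E */3 -> active={job_A:*/19, job_B:*/11, job_E:*/3}
Op 5: unregister job_E -> active={job_A:*/19, job_B:*/11}
Op 6: register job_E */11 -> active={job_A:*/19, job_B:*/11, job_E:*/11}
Op 7: unregister job_A -> active={job_B:*/11, job_E:*/11}
Op 8: register job_B */2 -> active={job_B:*/2, job_E:*/11}
Op 9: register job_A */12 -> active={job_A:*/12, job_B:*/2, job_E:*/11}
  job_A: interval 12, next fire after T=150 is 156
  job_B: interval 2, next fire after T=150 is 152
  job_E: interval 11, next fire after T=150 is 154
Earliest fire time = 152 (job job_B)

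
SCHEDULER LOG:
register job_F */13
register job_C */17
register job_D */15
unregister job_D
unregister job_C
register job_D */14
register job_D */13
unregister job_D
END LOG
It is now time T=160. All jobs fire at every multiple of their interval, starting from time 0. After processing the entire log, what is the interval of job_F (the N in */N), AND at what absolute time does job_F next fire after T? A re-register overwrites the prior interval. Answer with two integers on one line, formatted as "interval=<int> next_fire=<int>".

Answer: interval=13 next_fire=169

Derivation:
Op 1: register job_F */13 -> active={job_F:*/13}
Op 2: register job_C */17 -> active={job_C:*/17, job_F:*/13}
Op 3: register job_D */15 -> active={job_C:*/17, job_D:*/15, job_F:*/13}
Op 4: unregister job_D -> active={job_C:*/17, job_F:*/13}
Op 5: unregister job_C -> active={job_F:*/13}
Op 6: register job_D */14 -> active={job_D:*/14, job_F:*/13}
Op 7: register job_D */13 -> active={job_D:*/13, job_F:*/13}
Op 8: unregister job_D -> active={job_F:*/13}
Final interval of job_F = 13
Next fire of job_F after T=160: (160//13+1)*13 = 169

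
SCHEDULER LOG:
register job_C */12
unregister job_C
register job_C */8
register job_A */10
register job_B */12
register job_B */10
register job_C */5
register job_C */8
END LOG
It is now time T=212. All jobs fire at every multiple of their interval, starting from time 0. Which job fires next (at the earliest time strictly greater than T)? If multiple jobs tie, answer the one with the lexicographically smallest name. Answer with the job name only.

Answer: job_C

Derivation:
Op 1: register job_C */12 -> active={job_C:*/12}
Op 2: unregister job_C -> active={}
Op 3: register job_C */8 -> active={job_C:*/8}
Op 4: register job_A */10 -> active={job_A:*/10, job_C:*/8}
Op 5: register job_B */12 -> active={job_A:*/10, job_B:*/12, job_C:*/8}
Op 6: register job_B */10 -> active={job_A:*/10, job_B:*/10, job_C:*/8}
Op 7: register job_C */5 -> active={job_A:*/10, job_B:*/10, job_C:*/5}
Op 8: register job_C */8 -> active={job_A:*/10, job_B:*/10, job_C:*/8}
  job_A: interval 10, next fire after T=212 is 220
  job_B: interval 10, next fire after T=212 is 220
  job_C: interval 8, next fire after T=212 is 216
Earliest = 216, winner (lex tiebreak) = job_C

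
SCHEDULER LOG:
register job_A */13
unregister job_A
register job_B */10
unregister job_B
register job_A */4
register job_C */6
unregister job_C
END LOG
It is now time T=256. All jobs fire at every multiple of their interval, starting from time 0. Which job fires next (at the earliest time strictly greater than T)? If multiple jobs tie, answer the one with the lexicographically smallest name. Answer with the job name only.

Answer: job_A

Derivation:
Op 1: register job_A */13 -> active={job_A:*/13}
Op 2: unregister job_A -> active={}
Op 3: register job_B */10 -> active={job_B:*/10}
Op 4: unregister job_B -> active={}
Op 5: register job_A */4 -> active={job_A:*/4}
Op 6: register job_C */6 -> active={job_A:*/4, job_C:*/6}
Op 7: unregister job_C -> active={job_A:*/4}
  job_A: interval 4, next fire after T=256 is 260
Earliest = 260, winner (lex tiebreak) = job_A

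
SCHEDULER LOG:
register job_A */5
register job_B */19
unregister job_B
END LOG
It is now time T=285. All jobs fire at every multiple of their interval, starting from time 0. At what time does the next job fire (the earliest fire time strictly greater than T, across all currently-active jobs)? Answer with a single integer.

Op 1: register job_A */5 -> active={job_A:*/5}
Op 2: register job_B */19 -> active={job_A:*/5, job_B:*/19}
Op 3: unregister job_B -> active={job_A:*/5}
  job_A: interval 5, next fire after T=285 is 290
Earliest fire time = 290 (job job_A)

Answer: 290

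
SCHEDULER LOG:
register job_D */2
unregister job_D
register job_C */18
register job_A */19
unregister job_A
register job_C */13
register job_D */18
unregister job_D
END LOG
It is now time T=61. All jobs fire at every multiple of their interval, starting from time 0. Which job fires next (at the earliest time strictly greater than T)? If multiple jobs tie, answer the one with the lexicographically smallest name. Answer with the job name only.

Op 1: register job_D */2 -> active={job_D:*/2}
Op 2: unregister job_D -> active={}
Op 3: register job_C */18 -> active={job_C:*/18}
Op 4: register job_A */19 -> active={job_A:*/19, job_C:*/18}
Op 5: unregister job_A -> active={job_C:*/18}
Op 6: register job_C */13 -> active={job_C:*/13}
Op 7: register job_D */18 -> active={job_C:*/13, job_D:*/18}
Op 8: unregister job_D -> active={job_C:*/13}
  job_C: interval 13, next fire after T=61 is 65
Earliest = 65, winner (lex tiebreak) = job_C

Answer: job_C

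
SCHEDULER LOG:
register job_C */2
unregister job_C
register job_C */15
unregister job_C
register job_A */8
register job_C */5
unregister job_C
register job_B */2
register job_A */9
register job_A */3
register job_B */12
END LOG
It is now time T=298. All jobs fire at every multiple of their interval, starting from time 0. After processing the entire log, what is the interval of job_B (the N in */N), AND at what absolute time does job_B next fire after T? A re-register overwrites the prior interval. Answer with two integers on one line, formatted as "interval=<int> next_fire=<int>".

Op 1: register job_C */2 -> active={job_C:*/2}
Op 2: unregister job_C -> active={}
Op 3: register job_C */15 -> active={job_C:*/15}
Op 4: unregister job_C -> active={}
Op 5: register job_A */8 -> active={job_A:*/8}
Op 6: register job_C */5 -> active={job_A:*/8, job_C:*/5}
Op 7: unregister job_C -> active={job_A:*/8}
Op 8: register job_B */2 -> active={job_A:*/8, job_B:*/2}
Op 9: register job_A */9 -> active={job_A:*/9, job_B:*/2}
Op 10: register job_A */3 -> active={job_A:*/3, job_B:*/2}
Op 11: register job_B */12 -> active={job_A:*/3, job_B:*/12}
Final interval of job_B = 12
Next fire of job_B after T=298: (298//12+1)*12 = 300

Answer: interval=12 next_fire=300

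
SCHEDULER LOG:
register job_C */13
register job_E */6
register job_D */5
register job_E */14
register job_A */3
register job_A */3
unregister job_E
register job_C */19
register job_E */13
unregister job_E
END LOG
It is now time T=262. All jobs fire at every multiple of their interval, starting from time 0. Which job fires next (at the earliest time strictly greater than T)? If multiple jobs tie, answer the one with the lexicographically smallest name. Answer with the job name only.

Op 1: register job_C */13 -> active={job_C:*/13}
Op 2: register job_E */6 -> active={job_C:*/13, job_E:*/6}
Op 3: register job_D */5 -> active={job_C:*/13, job_D:*/5, job_E:*/6}
Op 4: register job_E */14 -> active={job_C:*/13, job_D:*/5, job_E:*/14}
Op 5: register job_A */3 -> active={job_A:*/3, job_C:*/13, job_D:*/5, job_E:*/14}
Op 6: register job_A */3 -> active={job_A:*/3, job_C:*/13, job_D:*/5, job_E:*/14}
Op 7: unregister job_E -> active={job_A:*/3, job_C:*/13, job_D:*/5}
Op 8: register job_C */19 -> active={job_A:*/3, job_C:*/19, job_D:*/5}
Op 9: register job_E */13 -> active={job_A:*/3, job_C:*/19, job_D:*/5, job_E:*/13}
Op 10: unregister job_E -> active={job_A:*/3, job_C:*/19, job_D:*/5}
  job_A: interval 3, next fire after T=262 is 264
  job_C: interval 19, next fire after T=262 is 266
  job_D: interval 5, next fire after T=262 is 265
Earliest = 264, winner (lex tiebreak) = job_A

Answer: job_A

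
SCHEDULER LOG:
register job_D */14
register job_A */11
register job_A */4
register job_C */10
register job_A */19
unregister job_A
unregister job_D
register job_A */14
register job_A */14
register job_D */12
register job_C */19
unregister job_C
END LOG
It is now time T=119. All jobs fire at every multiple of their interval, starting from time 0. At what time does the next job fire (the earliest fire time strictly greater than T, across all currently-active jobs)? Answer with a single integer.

Answer: 120

Derivation:
Op 1: register job_D */14 -> active={job_D:*/14}
Op 2: register job_A */11 -> active={job_A:*/11, job_D:*/14}
Op 3: register job_A */4 -> active={job_A:*/4, job_D:*/14}
Op 4: register job_C */10 -> active={job_A:*/4, job_C:*/10, job_D:*/14}
Op 5: register job_A */19 -> active={job_A:*/19, job_C:*/10, job_D:*/14}
Op 6: unregister job_A -> active={job_C:*/10, job_D:*/14}
Op 7: unregister job_D -> active={job_C:*/10}
Op 8: register job_A */14 -> active={job_A:*/14, job_C:*/10}
Op 9: register job_A */14 -> active={job_A:*/14, job_C:*/10}
Op 10: register job_D */12 -> active={job_A:*/14, job_C:*/10, job_D:*/12}
Op 11: register job_C */19 -> active={job_A:*/14, job_C:*/19, job_D:*/12}
Op 12: unregister job_C -> active={job_A:*/14, job_D:*/12}
  job_A: interval 14, next fire after T=119 is 126
  job_D: interval 12, next fire after T=119 is 120
Earliest fire time = 120 (job job_D)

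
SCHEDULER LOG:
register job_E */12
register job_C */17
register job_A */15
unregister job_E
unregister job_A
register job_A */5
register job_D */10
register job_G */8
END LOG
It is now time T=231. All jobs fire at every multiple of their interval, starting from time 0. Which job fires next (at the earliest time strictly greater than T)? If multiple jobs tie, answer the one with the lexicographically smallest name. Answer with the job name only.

Op 1: register job_E */12 -> active={job_E:*/12}
Op 2: register job_C */17 -> active={job_C:*/17, job_E:*/12}
Op 3: register job_A */15 -> active={job_A:*/15, job_C:*/17, job_E:*/12}
Op 4: unregister job_E -> active={job_A:*/15, job_C:*/17}
Op 5: unregister job_A -> active={job_C:*/17}
Op 6: register job_A */5 -> active={job_A:*/5, job_C:*/17}
Op 7: register job_D */10 -> active={job_A:*/5, job_C:*/17, job_D:*/10}
Op 8: register job_G */8 -> active={job_A:*/5, job_C:*/17, job_D:*/10, job_G:*/8}
  job_A: interval 5, next fire after T=231 is 235
  job_C: interval 17, next fire after T=231 is 238
  job_D: interval 10, next fire after T=231 is 240
  job_G: interval 8, next fire after T=231 is 232
Earliest = 232, winner (lex tiebreak) = job_G

Answer: job_G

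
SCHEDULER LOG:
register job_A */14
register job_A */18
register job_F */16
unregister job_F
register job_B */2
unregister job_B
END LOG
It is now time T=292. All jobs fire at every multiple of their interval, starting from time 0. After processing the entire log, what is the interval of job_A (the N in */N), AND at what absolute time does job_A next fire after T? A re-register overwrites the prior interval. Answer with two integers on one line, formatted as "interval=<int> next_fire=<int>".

Op 1: register job_A */14 -> active={job_A:*/14}
Op 2: register job_A */18 -> active={job_A:*/18}
Op 3: register job_F */16 -> active={job_A:*/18, job_F:*/16}
Op 4: unregister job_F -> active={job_A:*/18}
Op 5: register job_B */2 -> active={job_A:*/18, job_B:*/2}
Op 6: unregister job_B -> active={job_A:*/18}
Final interval of job_A = 18
Next fire of job_A after T=292: (292//18+1)*18 = 306

Answer: interval=18 next_fire=306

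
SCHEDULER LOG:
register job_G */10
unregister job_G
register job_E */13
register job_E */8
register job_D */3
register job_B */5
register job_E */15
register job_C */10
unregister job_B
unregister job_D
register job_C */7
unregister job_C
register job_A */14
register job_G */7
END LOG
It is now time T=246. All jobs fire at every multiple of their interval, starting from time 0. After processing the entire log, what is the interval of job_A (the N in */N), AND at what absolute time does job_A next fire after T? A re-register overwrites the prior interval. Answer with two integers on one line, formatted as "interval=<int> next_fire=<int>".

Answer: interval=14 next_fire=252

Derivation:
Op 1: register job_G */10 -> active={job_G:*/10}
Op 2: unregister job_G -> active={}
Op 3: register job_E */13 -> active={job_E:*/13}
Op 4: register job_E */8 -> active={job_E:*/8}
Op 5: register job_D */3 -> active={job_D:*/3, job_E:*/8}
Op 6: register job_B */5 -> active={job_B:*/5, job_D:*/3, job_E:*/8}
Op 7: register job_E */15 -> active={job_B:*/5, job_D:*/3, job_E:*/15}
Op 8: register job_C */10 -> active={job_B:*/5, job_C:*/10, job_D:*/3, job_E:*/15}
Op 9: unregister job_B -> active={job_C:*/10, job_D:*/3, job_E:*/15}
Op 10: unregister job_D -> active={job_C:*/10, job_E:*/15}
Op 11: register job_C */7 -> active={job_C:*/7, job_E:*/15}
Op 12: unregister job_C -> active={job_E:*/15}
Op 13: register job_A */14 -> active={job_A:*/14, job_E:*/15}
Op 14: register job_G */7 -> active={job_A:*/14, job_E:*/15, job_G:*/7}
Final interval of job_A = 14
Next fire of job_A after T=246: (246//14+1)*14 = 252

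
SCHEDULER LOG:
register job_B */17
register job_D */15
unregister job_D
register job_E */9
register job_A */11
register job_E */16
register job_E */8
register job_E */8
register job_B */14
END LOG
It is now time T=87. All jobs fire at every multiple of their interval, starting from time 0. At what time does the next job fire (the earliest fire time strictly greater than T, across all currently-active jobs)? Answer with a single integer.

Answer: 88

Derivation:
Op 1: register job_B */17 -> active={job_B:*/17}
Op 2: register job_D */15 -> active={job_B:*/17, job_D:*/15}
Op 3: unregister job_D -> active={job_B:*/17}
Op 4: register job_E */9 -> active={job_B:*/17, job_E:*/9}
Op 5: register job_A */11 -> active={job_A:*/11, job_B:*/17, job_E:*/9}
Op 6: register job_E */16 -> active={job_A:*/11, job_B:*/17, job_E:*/16}
Op 7: register job_E */8 -> active={job_A:*/11, job_B:*/17, job_E:*/8}
Op 8: register job_E */8 -> active={job_A:*/11, job_B:*/17, job_E:*/8}
Op 9: register job_B */14 -> active={job_A:*/11, job_B:*/14, job_E:*/8}
  job_A: interval 11, next fire after T=87 is 88
  job_B: interval 14, next fire after T=87 is 98
  job_E: interval 8, next fire after T=87 is 88
Earliest fire time = 88 (job job_A)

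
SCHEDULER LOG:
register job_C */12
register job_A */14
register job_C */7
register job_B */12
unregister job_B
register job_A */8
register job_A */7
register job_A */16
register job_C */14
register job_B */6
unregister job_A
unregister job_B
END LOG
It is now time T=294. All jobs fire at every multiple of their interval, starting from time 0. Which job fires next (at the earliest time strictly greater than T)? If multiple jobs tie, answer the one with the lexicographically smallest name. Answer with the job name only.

Op 1: register job_C */12 -> active={job_C:*/12}
Op 2: register job_A */14 -> active={job_A:*/14, job_C:*/12}
Op 3: register job_C */7 -> active={job_A:*/14, job_C:*/7}
Op 4: register job_B */12 -> active={job_A:*/14, job_B:*/12, job_C:*/7}
Op 5: unregister job_B -> active={job_A:*/14, job_C:*/7}
Op 6: register job_A */8 -> active={job_A:*/8, job_C:*/7}
Op 7: register job_A */7 -> active={job_A:*/7, job_C:*/7}
Op 8: register job_A */16 -> active={job_A:*/16, job_C:*/7}
Op 9: register job_C */14 -> active={job_A:*/16, job_C:*/14}
Op 10: register job_B */6 -> active={job_A:*/16, job_B:*/6, job_C:*/14}
Op 11: unregister job_A -> active={job_B:*/6, job_C:*/14}
Op 12: unregister job_B -> active={job_C:*/14}
  job_C: interval 14, next fire after T=294 is 308
Earliest = 308, winner (lex tiebreak) = job_C

Answer: job_C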